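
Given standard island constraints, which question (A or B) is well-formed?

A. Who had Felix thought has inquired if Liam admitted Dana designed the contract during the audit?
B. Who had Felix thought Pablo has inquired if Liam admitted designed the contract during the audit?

In B, the wh-phrase is extracted from inside a wh-island (introduced by "if"), which blocks movement.
In A, the extraction path crosses only that-complement boundaries, which are transparent.
So A is grammatical.

A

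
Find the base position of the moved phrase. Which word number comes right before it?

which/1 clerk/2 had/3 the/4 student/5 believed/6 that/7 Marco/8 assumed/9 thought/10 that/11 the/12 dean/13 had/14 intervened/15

The displaced element is "which clerk" (word 2).
It is linked across 2 clause boundaries (that → Ø).
It functions as the subject of "thought", so the gap sits immediately after word 9 ("assumed").
Base order: The student had believed that Marco assumed that which clerk thought that the dean had intervened.

9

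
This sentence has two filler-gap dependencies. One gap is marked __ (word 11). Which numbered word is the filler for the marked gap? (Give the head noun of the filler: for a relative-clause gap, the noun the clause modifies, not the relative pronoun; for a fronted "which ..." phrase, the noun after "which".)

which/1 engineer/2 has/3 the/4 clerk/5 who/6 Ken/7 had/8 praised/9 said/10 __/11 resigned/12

The marked gap is the subject of "resigned".
Its filler is the fronted wh-phrase "which engineer", at word 2.
(The other dependency links word 5 to a gap after word 9.)

2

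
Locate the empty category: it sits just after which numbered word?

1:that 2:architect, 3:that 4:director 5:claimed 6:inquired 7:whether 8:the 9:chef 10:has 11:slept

The displaced element is "that architect" (word 2).
It is linked across 1 clause boundary (Ø).
It functions as the subject of "inquired", so the gap sits immediately after word 5 ("claimed").
Base order: That director claimed that that architect inquired whether the chef has slept.

5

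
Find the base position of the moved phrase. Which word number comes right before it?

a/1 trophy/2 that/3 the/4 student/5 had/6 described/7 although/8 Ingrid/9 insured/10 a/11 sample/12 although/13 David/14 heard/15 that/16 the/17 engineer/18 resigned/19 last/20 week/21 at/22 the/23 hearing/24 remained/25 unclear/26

7

The displaced element is "a trophy" (word 2).
It functions as the direct object of "described", so the gap sits immediately after word 7 ("described").
Base order: The student had described a trophy although Ingrid insured a sample although David heard that the engineer resigned last week at the hearing.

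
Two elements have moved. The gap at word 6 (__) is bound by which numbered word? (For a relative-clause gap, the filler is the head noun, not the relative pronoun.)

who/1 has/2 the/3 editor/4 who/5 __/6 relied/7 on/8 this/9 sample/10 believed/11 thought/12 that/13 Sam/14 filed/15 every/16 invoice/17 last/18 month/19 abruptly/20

4

The marked gap is inside the relative clause, the subject of "relied".
Its filler is the head noun "editor" (via "who"), at word 4.
(The other dependency links word 1 to a gap after word 11.)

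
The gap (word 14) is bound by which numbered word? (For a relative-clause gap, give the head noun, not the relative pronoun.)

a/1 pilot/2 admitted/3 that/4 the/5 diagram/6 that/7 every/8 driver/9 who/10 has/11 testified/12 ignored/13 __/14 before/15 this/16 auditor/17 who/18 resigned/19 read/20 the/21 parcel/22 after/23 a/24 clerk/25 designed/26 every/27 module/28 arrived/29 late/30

6

The gap at 14 is the object of "ignored", inside a relative clause.
The relative pronoun is "that" (word 7); it is bound by the head noun immediately before it.
Its filler is the head noun "diagram", at word 6.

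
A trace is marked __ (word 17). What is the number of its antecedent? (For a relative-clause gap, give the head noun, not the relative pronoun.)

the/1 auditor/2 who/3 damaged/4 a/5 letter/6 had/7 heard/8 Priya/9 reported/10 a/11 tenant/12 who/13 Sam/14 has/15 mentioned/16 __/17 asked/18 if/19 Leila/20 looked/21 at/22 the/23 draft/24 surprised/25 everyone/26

The gap at 17 is the subject of "asked", inside a relative clause.
The relative pronoun is "who" (word 13); it is bound by the head noun immediately before it.
Its filler is the head noun "tenant", at word 12.

12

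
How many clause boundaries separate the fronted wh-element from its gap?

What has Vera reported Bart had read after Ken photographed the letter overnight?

1

"what" is extracted from the object of "read".
Boundaries crossed, outermost first: [Ø] — 1 in total.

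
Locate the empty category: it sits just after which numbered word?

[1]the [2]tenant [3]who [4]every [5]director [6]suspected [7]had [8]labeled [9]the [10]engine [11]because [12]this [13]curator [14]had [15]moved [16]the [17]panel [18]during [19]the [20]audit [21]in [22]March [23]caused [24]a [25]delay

6

The displaced element is "the tenant" (word 2).
It is linked across 1 clause boundary (Ø).
It functions as the subject of "labeled", so the gap sits immediately after word 6 ("suspected").
Base order: Every director suspected that the tenant had labeled the engine because this curator had moved the panel during the audit in March.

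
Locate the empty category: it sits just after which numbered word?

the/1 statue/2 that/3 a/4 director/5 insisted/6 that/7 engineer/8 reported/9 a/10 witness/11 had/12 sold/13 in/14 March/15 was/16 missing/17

13

The displaced element is "the statue" (word 2).
It is linked across 2 clause boundaries (Ø → Ø).
It functions as the direct object of "sold", so the gap sits immediately after word 13 ("sold").
Base order: A director insisted that engineer reported a witness had sold the statue in March.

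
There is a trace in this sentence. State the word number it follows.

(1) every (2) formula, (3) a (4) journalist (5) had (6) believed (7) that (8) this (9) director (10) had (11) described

The displaced element is "every formula" (word 2).
It is linked across 1 clause boundary (that).
It functions as the direct object of "described", so the gap sits immediately after word 11 ("described").
Base order: A journalist had believed that this director had described every formula.

11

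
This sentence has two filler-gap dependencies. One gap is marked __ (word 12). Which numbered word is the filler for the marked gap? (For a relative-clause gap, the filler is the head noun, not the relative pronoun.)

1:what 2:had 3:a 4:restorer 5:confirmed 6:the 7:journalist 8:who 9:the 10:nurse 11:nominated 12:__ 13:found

7

The marked gap is inside the relative clause, the direct object of "nominated".
Its filler is the head noun "journalist" (via "who"), at word 7.
(The other dependency links word 1 to a gap after word 13.)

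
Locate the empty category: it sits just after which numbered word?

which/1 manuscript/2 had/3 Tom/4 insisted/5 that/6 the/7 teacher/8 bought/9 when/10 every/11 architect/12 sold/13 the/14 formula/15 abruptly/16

9

The displaced element is "which manuscript" (word 2).
It is linked across 1 clause boundary (that).
It functions as the direct object of "bought", so the gap sits immediately after word 9 ("bought").
Base order: Tom had insisted that the teacher bought which manuscript when every architect sold the formula abruptly.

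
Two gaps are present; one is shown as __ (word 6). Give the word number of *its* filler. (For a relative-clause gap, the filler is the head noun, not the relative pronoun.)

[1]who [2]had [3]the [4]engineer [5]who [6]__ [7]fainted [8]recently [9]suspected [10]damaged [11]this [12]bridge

The marked gap is inside the relative clause, the subject of "fainted".
Its filler is the head noun "engineer" (via "who"), at word 4.
(The other dependency links word 1 to a gap after word 9.)

4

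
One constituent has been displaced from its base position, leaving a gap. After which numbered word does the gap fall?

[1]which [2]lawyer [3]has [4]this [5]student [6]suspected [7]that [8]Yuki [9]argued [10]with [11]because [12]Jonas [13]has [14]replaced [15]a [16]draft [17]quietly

10

The displaced element is "which lawyer" (word 2).
It is linked across 1 clause boundary (that).
It functions as the object of the preposition "with" of "argued", so the gap sits immediately after word 10 ("with").
Base order: This student has suspected that Yuki argued with which lawyer because Jonas has replaced a draft quietly.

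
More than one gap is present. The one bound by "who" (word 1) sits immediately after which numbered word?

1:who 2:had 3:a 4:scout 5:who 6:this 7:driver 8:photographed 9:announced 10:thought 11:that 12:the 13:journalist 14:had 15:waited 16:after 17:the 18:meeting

The displaced element is "who" (word 1).
It is linked across 1 clause boundary (Ø).
It functions as the subject of "thought", so the gap sits immediately after word 9 ("announced").
Base order: A scout who this driver photographed had announced that who thought that the journalist had waited after the meeting.

9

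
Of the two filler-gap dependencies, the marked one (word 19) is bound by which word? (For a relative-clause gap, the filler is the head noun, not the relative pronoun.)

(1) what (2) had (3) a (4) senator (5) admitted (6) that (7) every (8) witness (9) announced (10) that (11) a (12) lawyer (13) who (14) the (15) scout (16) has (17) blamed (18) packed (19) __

The marked gap is the direct object of "packed".
Its filler is the fronted wh-phrase "what", at word 1.
(The other dependency links word 12 to a gap after word 17.)

1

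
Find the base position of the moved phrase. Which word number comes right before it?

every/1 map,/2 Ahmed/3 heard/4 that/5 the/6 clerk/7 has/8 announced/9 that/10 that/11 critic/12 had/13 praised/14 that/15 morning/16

The displaced element is "every map" (word 2).
It is linked across 2 clause boundaries (that → that).
It functions as the direct object of "praised", so the gap sits immediately after word 14 ("praised").
Base order: Ahmed heard that the clerk has announced that that critic had praised every map that morning.

14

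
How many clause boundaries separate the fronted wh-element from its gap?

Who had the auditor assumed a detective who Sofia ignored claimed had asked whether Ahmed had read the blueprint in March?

2

"who" is extracted from the subject of "asked".
Boundaries crossed, outermost first: [Ø], [Ø] — 2 in total.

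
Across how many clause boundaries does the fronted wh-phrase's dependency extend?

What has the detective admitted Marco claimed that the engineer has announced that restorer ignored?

"what" is extracted from the object of "ignored".
Boundaries crossed, outermost first: [Ø], [that], [Ø] — 3 in total.

3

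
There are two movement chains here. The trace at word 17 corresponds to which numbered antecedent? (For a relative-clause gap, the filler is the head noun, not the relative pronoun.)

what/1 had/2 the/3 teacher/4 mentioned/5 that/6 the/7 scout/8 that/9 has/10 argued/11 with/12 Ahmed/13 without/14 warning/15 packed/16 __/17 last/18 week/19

The marked gap is the direct object of "packed".
Its filler is the fronted wh-phrase "what", at word 1.
(The other dependency links word 8 to a gap after word 9.)

1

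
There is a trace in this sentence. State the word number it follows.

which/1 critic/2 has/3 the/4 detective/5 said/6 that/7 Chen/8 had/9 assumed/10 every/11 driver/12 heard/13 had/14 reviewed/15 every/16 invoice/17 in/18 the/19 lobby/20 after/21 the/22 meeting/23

13

The displaced element is "which critic" (word 2).
It is linked across 3 clause boundaries (that → Ø → Ø).
It functions as the subject of "reviewed", so the gap sits immediately after word 13 ("heard").
Base order: The detective has said that Chen had assumed every driver heard that which critic had reviewed every invoice in the lobby after the meeting.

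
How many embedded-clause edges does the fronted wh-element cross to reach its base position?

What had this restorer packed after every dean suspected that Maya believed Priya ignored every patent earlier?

"what" originates inside the matrix clause — no clause boundary is crossed.

0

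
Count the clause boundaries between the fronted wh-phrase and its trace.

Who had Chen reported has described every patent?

"who" is extracted from the subject of "described".
Boundaries crossed, outermost first: [Ø] — 1 in total.

1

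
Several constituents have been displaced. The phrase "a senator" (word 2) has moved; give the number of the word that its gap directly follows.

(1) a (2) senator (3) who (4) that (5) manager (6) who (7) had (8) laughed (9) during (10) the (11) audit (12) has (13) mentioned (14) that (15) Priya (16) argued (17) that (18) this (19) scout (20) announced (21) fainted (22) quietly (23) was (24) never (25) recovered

The displaced element is "a senator" (word 2).
It is linked across 3 clause boundaries (that → that → Ø).
It functions as the subject of "fainted", so the gap sits immediately after word 20 ("announced").
Base order: That manager who had laughed during the audit has mentioned that Priya argued that this scout announced a senator fainted quietly.

20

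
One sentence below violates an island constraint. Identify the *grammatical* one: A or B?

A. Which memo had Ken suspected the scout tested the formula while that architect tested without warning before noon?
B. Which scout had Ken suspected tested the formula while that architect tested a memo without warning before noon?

In A, the wh-phrase is extracted from inside an adjunct island (introduced by "while"), which blocks movement.
In B, the extraction path crosses only that-complement boundaries, which are transparent.
So B is grammatical.

B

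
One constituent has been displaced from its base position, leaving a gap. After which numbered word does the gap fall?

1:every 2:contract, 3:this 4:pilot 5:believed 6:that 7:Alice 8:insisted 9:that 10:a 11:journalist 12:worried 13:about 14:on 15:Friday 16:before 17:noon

13

The displaced element is "every contract" (word 2).
It is linked across 2 clause boundaries (that → that).
It functions as the object of the preposition "about" of "worried", so the gap sits immediately after word 13 ("about").
Base order: This pilot believed that Alice insisted that a journalist worried about every contract on Friday before noon.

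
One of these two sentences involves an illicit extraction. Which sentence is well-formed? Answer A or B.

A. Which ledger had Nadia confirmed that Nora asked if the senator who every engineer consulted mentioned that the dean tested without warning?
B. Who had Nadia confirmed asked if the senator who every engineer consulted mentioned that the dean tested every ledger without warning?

B

In A, the wh-phrase is extracted from inside a wh-island (introduced by "if"), which blocks movement.
In B, the extraction path crosses only that-complement boundaries, which are transparent.
So B is grammatical.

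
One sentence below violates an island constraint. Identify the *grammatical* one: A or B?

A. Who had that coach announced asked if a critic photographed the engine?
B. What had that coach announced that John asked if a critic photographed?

In B, the wh-phrase is extracted from inside a wh-island (introduced by "if"), which blocks movement.
In A, the extraction path crosses only that-complement boundaries, which are transparent.
So A is grammatical.

A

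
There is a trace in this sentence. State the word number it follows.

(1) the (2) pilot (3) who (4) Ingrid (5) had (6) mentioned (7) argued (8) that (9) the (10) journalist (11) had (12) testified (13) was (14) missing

6

The displaced element is "the pilot" (word 2).
It is linked across 1 clause boundary (Ø).
It functions as the subject of "argued", so the gap sits immediately after word 6 ("mentioned").
Base order: Ingrid had mentioned that the pilot argued that the journalist had testified.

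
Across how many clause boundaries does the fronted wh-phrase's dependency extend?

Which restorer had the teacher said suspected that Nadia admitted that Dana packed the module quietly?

"which restorer" is extracted from the subject of "suspected".
Boundaries crossed, outermost first: [Ø] — 1 in total.

1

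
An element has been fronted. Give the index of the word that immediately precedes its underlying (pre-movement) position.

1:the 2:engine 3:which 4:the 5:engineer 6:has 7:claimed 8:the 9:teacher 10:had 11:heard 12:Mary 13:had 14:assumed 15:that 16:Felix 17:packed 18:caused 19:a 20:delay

The displaced element is "the engine" (word 2).
It is linked across 3 clause boundaries (Ø → Ø → that).
It functions as the direct object of "packed", so the gap sits immediately after word 17 ("packed").
Base order: The engineer has claimed the teacher had heard Mary had assumed that Felix packed the engine.

17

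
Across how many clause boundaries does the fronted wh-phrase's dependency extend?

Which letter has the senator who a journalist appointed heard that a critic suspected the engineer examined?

"which letter" is extracted from the object of "examined".
Boundaries crossed, outermost first: [that], [Ø] — 2 in total.

2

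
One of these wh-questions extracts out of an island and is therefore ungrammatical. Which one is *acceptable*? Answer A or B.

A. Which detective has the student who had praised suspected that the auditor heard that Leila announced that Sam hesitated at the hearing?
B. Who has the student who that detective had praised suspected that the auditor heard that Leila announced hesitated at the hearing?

In A, the wh-phrase is extracted from inside a complex-NP island (relative clause) (introduced by "who"), which blocks movement.
In B, the extraction path crosses only that-complement boundaries, which are transparent.
So B is grammatical.

B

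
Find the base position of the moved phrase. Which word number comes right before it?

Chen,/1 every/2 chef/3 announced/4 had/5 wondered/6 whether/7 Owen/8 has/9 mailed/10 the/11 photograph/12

The displaced element is "Chen" (word 1).
It is linked across 1 clause boundary (Ø).
It functions as the subject of "wondered", so the gap sits immediately after word 4 ("announced").
Base order: Every chef announced Chen had wondered whether Owen has mailed the photograph.

4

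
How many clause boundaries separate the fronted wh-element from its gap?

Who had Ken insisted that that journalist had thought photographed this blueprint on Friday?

"who" is extracted from the subject of "photographed".
Boundaries crossed, outermost first: [that], [Ø] — 2 in total.

2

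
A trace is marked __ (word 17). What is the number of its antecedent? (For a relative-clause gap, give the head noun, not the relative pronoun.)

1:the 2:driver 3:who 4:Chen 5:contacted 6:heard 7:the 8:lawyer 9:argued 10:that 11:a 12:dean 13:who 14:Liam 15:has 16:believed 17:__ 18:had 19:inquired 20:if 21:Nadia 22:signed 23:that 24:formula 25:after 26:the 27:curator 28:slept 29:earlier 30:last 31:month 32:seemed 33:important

The gap at 17 is the subject of "inquired", inside a relative clause.
The relative pronoun is "who" (word 13); it is bound by the head noun immediately before it.
Its filler is the head noun "dean", at word 12.

12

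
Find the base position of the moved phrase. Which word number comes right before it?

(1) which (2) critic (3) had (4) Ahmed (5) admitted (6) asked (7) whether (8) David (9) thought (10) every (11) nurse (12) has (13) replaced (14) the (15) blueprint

5

The displaced element is "which critic" (word 2).
It is linked across 1 clause boundary (Ø).
It functions as the subject of "asked", so the gap sits immediately after word 5 ("admitted").
Base order: Ahmed had admitted that which critic asked whether David thought every nurse has replaced the blueprint.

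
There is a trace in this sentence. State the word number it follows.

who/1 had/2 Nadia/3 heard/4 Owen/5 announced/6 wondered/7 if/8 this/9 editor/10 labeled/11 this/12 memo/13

The displaced element is "who" (word 1).
It is linked across 2 clause boundaries (Ø → Ø).
It functions as the subject of "wondered", so the gap sits immediately after word 6 ("announced").
Base order: Nadia had heard Owen announced that who wondered if this editor labeled this memo.

6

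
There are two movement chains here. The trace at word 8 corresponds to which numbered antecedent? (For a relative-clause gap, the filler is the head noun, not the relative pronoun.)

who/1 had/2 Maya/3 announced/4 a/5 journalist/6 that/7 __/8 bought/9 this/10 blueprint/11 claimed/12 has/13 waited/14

The marked gap is inside the relative clause, the subject of "bought".
Its filler is the head noun "journalist" (via "that"), at word 6.
(The other dependency links word 1 to a gap after word 12.)

6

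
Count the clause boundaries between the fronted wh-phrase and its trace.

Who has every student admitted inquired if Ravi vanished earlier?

1

"who" is extracted from the subject of "inquired".
Boundaries crossed, outermost first: [Ø] — 1 in total.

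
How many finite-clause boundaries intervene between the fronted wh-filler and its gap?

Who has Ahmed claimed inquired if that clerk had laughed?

"who" is extracted from the subject of "inquired".
Boundaries crossed, outermost first: [Ø] — 1 in total.

1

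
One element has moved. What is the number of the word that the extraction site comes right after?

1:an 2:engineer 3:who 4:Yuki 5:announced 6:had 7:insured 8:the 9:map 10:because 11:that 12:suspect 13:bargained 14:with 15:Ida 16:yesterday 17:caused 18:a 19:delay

The displaced element is "an engineer" (word 2).
It is linked across 1 clause boundary (Ø).
It functions as the subject of "insured", so the gap sits immediately after word 5 ("announced").
Base order: Yuki announced that an engineer had insured the map because that suspect bargained with Ida yesterday.

5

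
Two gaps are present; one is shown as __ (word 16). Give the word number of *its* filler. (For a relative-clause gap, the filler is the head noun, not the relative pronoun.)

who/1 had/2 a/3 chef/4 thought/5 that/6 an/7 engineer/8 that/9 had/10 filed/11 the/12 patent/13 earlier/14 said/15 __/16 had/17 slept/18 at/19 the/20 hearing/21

The marked gap is the subject of "slept".
Its filler is the fronted wh-phrase "who", at word 1.
(The other dependency links word 8 to a gap after word 9.)

1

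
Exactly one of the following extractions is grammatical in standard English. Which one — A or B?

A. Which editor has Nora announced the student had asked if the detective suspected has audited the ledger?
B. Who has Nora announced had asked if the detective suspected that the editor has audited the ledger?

In A, the wh-phrase is extracted from inside a wh-island (introduced by "if"), which blocks movement.
In B, the extraction path crosses only that-complement boundaries, which are transparent.
So B is grammatical.

B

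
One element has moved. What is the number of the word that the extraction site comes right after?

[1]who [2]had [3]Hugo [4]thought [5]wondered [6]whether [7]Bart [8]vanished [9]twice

The displaced element is "who" (word 1).
It is linked across 1 clause boundary (Ø).
It functions as the subject of "wondered", so the gap sits immediately after word 4 ("thought").
Base order: Hugo had thought who wondered whether Bart vanished twice.

4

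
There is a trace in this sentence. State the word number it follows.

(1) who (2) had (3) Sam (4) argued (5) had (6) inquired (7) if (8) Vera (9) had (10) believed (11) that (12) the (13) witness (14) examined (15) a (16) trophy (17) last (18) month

The displaced element is "who" (word 1).
It is linked across 1 clause boundary (Ø).
It functions as the subject of "inquired", so the gap sits immediately after word 4 ("argued").
Base order: Sam had argued that who had inquired if Vera had believed that the witness examined a trophy last month.

4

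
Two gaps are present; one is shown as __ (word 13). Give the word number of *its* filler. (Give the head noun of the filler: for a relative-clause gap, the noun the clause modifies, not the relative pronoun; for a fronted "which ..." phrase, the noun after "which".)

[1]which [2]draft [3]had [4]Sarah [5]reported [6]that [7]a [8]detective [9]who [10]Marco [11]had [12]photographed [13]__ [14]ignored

The marked gap is inside the relative clause, the direct object of "photographed".
Its filler is the head noun "detective" (via "who"), at word 8.
(The other dependency links word 2 to a gap after word 14.)

8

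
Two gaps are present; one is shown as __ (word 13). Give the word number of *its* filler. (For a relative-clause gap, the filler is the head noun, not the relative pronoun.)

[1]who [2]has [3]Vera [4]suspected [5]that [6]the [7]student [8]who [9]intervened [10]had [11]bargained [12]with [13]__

1

The marked gap is the object of the preposition "with" of "bargained".
Its filler is the fronted wh-phrase "who", at word 1.
(The other dependency links word 7 to a gap after word 8.)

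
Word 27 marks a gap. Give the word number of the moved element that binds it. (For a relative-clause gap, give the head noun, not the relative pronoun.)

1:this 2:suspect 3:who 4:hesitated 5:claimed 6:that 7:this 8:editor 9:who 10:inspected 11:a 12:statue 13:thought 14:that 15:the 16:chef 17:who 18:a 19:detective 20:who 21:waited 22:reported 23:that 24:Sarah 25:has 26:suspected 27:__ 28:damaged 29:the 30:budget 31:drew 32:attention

The gap at 27 is the subject of "damaged", inside a relative clause.
The relative pronoun is "who" (word 17); it is bound by the head noun immediately before it.
Its filler is the head noun "chef", at word 16.

16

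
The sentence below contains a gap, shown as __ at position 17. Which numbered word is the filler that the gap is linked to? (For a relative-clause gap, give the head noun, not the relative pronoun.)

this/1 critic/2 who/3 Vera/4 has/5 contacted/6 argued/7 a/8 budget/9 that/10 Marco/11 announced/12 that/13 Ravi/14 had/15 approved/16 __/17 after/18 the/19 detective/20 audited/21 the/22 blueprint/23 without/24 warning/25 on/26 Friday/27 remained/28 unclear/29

9

The gap at 17 is the object of "approved", inside a relative clause.
The relative pronoun is "that" (word 10); it is bound by the head noun immediately before it.
Its filler is the head noun "budget", at word 9.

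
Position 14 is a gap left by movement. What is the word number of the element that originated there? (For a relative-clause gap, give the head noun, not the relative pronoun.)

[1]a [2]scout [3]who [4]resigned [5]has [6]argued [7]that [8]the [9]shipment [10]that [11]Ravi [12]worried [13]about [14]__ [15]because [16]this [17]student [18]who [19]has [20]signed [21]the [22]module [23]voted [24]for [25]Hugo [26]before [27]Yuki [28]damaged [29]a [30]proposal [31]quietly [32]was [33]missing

The gap at 14 is the prepositional object of "worried", inside a relative clause.
The relative pronoun is "that" (word 10); it is bound by the head noun immediately before it.
Its filler is the head noun "shipment", at word 9.

9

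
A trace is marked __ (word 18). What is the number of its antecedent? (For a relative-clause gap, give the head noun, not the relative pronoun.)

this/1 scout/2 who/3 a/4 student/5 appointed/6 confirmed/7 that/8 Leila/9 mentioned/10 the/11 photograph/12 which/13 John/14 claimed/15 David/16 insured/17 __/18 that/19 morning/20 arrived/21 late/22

12

The gap at 18 is the object of "insured", inside a relative clause.
The relative pronoun is "which" (word 13); it is bound by the head noun immediately before it.
Its filler is the head noun "photograph", at word 12.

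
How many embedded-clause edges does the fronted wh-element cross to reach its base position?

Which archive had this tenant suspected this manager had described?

1

"which archive" is extracted from the object of "described".
Boundaries crossed, outermost first: [Ø] — 1 in total.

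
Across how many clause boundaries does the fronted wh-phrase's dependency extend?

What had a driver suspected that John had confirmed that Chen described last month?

"what" is extracted from the object of "described".
Boundaries crossed, outermost first: [that], [that] — 2 in total.

2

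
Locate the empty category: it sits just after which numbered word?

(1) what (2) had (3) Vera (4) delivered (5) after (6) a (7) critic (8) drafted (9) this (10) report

The displaced element is "what" (word 1).
It functions as the direct object of "delivered", so the gap sits immediately after word 4 ("delivered").
Base order: Vera had delivered what after a critic drafted this report.

4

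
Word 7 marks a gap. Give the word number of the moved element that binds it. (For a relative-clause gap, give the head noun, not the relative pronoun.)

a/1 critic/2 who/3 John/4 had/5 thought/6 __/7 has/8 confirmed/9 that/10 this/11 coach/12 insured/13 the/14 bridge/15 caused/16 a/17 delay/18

The gap at 7 is the subject of "confirmed", inside a relative clause.
The relative pronoun is "who" (word 3); it is bound by the head noun immediately before it.
Its filler is the head noun "critic", at word 2.

2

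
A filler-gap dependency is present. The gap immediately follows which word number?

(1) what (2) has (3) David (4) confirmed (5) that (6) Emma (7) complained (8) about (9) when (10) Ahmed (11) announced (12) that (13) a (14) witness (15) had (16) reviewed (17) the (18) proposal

The displaced element is "what" (word 1).
It is linked across 1 clause boundary (that).
It functions as the object of the preposition "about" of "complained", so the gap sits immediately after word 8 ("about").
Base order: David has confirmed that Emma complained about what when Ahmed announced that a witness had reviewed the proposal.

8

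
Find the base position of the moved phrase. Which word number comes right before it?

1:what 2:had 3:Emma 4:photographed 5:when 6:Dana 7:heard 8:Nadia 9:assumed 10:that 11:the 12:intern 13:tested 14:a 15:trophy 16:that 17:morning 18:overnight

4

The displaced element is "what" (word 1).
It functions as the direct object of "photographed", so the gap sits immediately after word 4 ("photographed").
Base order: Emma had photographed what when Dana heard Nadia assumed that the intern tested a trophy that morning overnight.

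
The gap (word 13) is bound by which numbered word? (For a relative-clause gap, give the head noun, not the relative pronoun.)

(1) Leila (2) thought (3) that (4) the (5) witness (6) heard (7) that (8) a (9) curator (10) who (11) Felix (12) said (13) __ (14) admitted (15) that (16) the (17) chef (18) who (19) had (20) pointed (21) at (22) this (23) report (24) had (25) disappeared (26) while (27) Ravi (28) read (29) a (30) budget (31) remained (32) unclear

The gap at 13 is the subject of "admitted", inside a relative clause.
The relative pronoun is "who" (word 10); it is bound by the head noun immediately before it.
Its filler is the head noun "curator", at word 9.

9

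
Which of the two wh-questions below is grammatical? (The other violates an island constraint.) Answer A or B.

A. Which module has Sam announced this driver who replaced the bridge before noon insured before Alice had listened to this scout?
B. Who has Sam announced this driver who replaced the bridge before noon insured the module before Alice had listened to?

A

In B, the wh-phrase is extracted from inside an adjunct island (introduced by "before"), which blocks movement.
In A, the extraction path crosses only that-complement boundaries, which are transparent.
So A is grammatical.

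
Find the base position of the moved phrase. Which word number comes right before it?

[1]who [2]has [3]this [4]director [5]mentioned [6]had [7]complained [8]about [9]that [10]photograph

The displaced element is "who" (word 1).
It is linked across 1 clause boundary (Ø).
It functions as the subject of "complained", so the gap sits immediately after word 5 ("mentioned").
Base order: This director has mentioned who had complained about that photograph.

5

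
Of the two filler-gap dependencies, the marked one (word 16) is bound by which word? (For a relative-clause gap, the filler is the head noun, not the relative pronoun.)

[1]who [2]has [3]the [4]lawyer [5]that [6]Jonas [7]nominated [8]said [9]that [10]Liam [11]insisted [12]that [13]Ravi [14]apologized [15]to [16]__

1

The marked gap is the object of the preposition "to" of "apologized".
Its filler is the fronted wh-phrase "who", at word 1.
(The other dependency links word 4 to a gap after word 7.)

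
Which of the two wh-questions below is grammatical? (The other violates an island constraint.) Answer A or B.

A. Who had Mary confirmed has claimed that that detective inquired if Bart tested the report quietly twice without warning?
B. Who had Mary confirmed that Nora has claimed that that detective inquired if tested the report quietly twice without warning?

In B, the wh-phrase is extracted from inside a wh-island (introduced by "if"), which blocks movement.
In A, the extraction path crosses only that-complement boundaries, which are transparent.
So A is grammatical.

A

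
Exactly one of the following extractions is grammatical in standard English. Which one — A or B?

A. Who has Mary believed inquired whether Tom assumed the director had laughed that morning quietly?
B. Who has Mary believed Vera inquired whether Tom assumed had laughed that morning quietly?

In B, the wh-phrase is extracted from inside a wh-island (introduced by "whether"), which blocks movement.
In A, the extraction path crosses only that-complement boundaries, which are transparent.
So A is grammatical.

A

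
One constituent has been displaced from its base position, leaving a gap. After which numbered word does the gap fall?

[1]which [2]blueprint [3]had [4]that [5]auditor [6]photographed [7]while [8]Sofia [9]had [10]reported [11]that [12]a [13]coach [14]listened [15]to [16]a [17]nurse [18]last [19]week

The displaced element is "which blueprint" (word 2).
It functions as the direct object of "photographed", so the gap sits immediately after word 6 ("photographed").
Base order: That auditor had photographed which blueprint while Sofia had reported that a coach listened to a nurse last week.

6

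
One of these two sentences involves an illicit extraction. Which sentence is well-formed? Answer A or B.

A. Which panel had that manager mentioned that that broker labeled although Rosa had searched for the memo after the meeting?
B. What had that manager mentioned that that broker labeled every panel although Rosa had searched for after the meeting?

In B, the wh-phrase is extracted from inside an adjunct island (introduced by "although"), which blocks movement.
In A, the extraction path crosses only that-complement boundaries, which are transparent.
So A is grammatical.

A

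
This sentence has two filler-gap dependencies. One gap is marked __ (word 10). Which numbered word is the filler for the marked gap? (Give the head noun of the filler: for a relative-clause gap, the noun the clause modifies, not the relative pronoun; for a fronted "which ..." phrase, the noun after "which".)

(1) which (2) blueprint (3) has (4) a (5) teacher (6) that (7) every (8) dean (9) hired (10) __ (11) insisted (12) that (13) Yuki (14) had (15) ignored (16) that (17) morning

The marked gap is inside the relative clause, the direct object of "hired".
Its filler is the head noun "teacher" (via "that"), at word 5.
(The other dependency links word 2 to a gap after word 15.)

5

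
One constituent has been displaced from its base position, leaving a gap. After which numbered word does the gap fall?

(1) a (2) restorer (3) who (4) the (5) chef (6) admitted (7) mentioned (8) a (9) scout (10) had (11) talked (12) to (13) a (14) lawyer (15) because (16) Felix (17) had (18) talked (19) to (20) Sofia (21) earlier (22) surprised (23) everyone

The displaced element is "a restorer" (word 2).
It is linked across 1 clause boundary (Ø).
It functions as the subject of "mentioned", so the gap sits immediately after word 6 ("admitted").
Base order: The chef admitted that a restorer mentioned a scout had talked to a lawyer because Felix had talked to Sofia earlier.

6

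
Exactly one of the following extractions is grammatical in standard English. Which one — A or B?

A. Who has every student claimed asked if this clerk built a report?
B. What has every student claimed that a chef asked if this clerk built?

A

In B, the wh-phrase is extracted from inside a wh-island (introduced by "if"), which blocks movement.
In A, the extraction path crosses only that-complement boundaries, which are transparent.
So A is grammatical.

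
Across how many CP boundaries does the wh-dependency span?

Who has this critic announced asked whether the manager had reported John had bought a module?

"who" is extracted from the subject of "asked".
Boundaries crossed, outermost first: [Ø] — 1 in total.

1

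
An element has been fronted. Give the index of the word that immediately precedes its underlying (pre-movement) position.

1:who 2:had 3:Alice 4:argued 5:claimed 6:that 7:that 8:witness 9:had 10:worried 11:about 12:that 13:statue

4

The displaced element is "who" (word 1).
It is linked across 1 clause boundary (Ø).
It functions as the subject of "claimed", so the gap sits immediately after word 4 ("argued").
Base order: Alice had argued that who claimed that that witness had worried about that statue.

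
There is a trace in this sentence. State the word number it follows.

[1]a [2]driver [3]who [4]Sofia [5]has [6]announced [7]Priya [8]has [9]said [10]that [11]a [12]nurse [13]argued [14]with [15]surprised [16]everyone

The displaced element is "a driver" (word 2).
It is linked across 2 clause boundaries (Ø → that).
It functions as the object of the preposition "with" of "argued", so the gap sits immediately after word 14 ("with").
Base order: Sofia has announced Priya has said that a nurse argued with a driver.

14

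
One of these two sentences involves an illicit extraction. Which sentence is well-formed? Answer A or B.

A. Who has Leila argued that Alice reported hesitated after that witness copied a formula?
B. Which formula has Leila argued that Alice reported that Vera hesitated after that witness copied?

In B, the wh-phrase is extracted from inside an adjunct island (introduced by "after"), which blocks movement.
In A, the extraction path crosses only that-complement boundaries, which are transparent.
So A is grammatical.

A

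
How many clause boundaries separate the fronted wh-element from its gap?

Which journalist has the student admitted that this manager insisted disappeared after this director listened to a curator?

"which journalist" is extracted from the subject of "disappeared".
Boundaries crossed, outermost first: [that], [Ø] — 2 in total.

2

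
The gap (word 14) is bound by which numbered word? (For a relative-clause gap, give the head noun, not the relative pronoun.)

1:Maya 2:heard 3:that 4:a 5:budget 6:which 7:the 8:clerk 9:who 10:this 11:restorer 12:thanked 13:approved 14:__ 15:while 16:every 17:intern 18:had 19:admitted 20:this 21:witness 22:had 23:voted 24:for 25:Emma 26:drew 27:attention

The gap at 14 is the object of "approved", inside a relative clause.
The relative pronoun is "which" (word 6); it is bound by the head noun immediately before it.
Its filler is the head noun "budget", at word 5.

5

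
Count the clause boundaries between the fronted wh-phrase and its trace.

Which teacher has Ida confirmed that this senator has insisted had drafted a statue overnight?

2

"which teacher" is extracted from the subject of "drafted".
Boundaries crossed, outermost first: [that], [Ø] — 2 in total.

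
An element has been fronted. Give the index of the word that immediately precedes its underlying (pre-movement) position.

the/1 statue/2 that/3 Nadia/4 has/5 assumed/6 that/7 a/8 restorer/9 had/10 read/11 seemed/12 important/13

The displaced element is "the statue" (word 2).
It is linked across 1 clause boundary (that).
It functions as the direct object of "read", so the gap sits immediately after word 11 ("read").
Base order: Nadia has assumed that a restorer had read the statue.

11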